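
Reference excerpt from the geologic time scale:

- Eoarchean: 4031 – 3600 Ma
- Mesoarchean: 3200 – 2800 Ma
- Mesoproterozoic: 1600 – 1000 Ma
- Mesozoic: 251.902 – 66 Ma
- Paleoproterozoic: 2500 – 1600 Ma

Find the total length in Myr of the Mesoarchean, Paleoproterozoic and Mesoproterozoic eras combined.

1900 million years

Each duration: Mesoarchean = 400; Paleoproterozoic = 900; Mesoproterozoic = 600.
Sum: 400 + 900 + 600 = 1900 Myr.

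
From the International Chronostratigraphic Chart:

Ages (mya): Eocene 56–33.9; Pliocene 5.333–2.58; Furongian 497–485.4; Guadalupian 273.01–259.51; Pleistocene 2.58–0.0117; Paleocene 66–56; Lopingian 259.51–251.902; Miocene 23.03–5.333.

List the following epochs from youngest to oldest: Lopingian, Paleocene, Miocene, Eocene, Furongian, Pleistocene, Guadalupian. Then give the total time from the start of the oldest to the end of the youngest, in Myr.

Pleistocene, Miocene, Eocene, Paleocene, Lopingian, Guadalupian, Furongian; total span 496.9883 Myr

From the excerpt: Lopingian 259.51–251.902; Paleocene 66–56; Miocene 23.03–5.333; Eocene 56–33.9; Furongian 497–485.4; Pleistocene 2.58–0.0117; Guadalupian 273.01–259.51 (Ma).
Larger Ma is earlier, so the oldest is Furongian and the youngest is Pleistocene; youngest to oldest: Pleistocene, Miocene, Eocene, Paleocene, Lopingian, Guadalupian, Furongian.
Oldest start 497 minus youngest end 0.0117 gives 496.9883 Myr overall.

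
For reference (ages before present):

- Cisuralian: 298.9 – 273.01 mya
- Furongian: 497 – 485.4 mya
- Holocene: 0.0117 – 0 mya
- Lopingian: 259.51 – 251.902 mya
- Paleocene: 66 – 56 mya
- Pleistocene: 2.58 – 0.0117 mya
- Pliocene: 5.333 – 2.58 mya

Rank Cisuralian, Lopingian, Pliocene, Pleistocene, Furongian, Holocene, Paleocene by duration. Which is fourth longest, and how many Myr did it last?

Start − end for each: Cisuralian 298.9 − 273.01 = 25.89; Lopingian 259.51 − 251.902 = 7.608; Pliocene 5.333 − 2.58 = 2.753; Pleistocene 2.58 − 0.0117 = 2.5683; Furongian 497 − 485.4 = 11.6; Holocene 0.0117 − 0 = 0.0117; Paleocene 66 − 56 = 10.
Ranking these from longest: Cisuralian > Furongian > Paleocene > Lopingian > Pliocene > Pleistocene > Holocene.
Position 4 in that ranking is Lopingian, which lasted 7.608 Myr.

Lopingian, 7.608 million years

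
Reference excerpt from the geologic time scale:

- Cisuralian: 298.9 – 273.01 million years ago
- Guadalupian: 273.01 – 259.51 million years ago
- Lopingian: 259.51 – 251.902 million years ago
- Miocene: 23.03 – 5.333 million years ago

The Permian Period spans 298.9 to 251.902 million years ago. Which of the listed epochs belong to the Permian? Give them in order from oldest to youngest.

Cisuralian, Guadalupian, Lopingian

Epochs with both bounds inside 298.9–251.902 Ma: Cisuralian (298.9–273.01), Guadalupian (273.01–259.51), Lopingian (259.51–251.902).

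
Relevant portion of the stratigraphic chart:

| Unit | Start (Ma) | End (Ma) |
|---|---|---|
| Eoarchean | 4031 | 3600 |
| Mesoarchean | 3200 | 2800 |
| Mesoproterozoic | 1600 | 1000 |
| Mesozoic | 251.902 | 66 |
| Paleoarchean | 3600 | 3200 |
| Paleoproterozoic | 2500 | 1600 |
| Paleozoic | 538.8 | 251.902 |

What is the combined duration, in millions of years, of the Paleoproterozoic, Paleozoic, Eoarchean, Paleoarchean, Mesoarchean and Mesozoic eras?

Each duration: Paleoproterozoic = 900; Paleozoic = 286.898; Eoarchean = 431; Paleoarchean = 400; Mesoarchean = 400; Mesozoic = 185.902.
Sum: 900 + 286.898 + 431 + 400 + 400 + 185.902 = 2603.8 Myr.

2603.8 million years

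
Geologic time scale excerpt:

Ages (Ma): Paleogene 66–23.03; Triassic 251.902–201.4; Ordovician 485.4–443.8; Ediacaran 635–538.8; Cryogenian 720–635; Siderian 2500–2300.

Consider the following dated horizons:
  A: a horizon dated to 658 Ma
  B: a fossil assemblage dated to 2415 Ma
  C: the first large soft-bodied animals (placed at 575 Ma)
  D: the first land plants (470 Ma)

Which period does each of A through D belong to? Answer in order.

A — Cryogenian; B — Siderian; C — Ediacaran; D — Ordovician

Match each age against the start–end ranges in the excerpt: A = 658 Ma → Cryogenian (720–635); B = 2415 Ma → Siderian (2500–2300); C = 575 Ma → Ediacaran (635–538.8); D = 470 Ma → Ordovician (485.4–443.8).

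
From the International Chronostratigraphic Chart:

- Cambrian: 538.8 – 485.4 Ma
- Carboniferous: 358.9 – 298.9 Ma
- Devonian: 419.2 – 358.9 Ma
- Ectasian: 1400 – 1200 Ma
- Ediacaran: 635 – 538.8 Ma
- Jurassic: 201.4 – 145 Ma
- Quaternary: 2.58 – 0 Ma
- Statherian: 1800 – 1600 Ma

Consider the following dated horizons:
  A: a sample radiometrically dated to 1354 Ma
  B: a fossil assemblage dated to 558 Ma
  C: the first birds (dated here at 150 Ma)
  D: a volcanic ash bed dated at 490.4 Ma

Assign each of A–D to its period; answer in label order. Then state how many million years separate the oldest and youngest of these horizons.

A — Ectasian; B — Ediacaran; C — Jurassic; D — Cambrian; span 1204 million years

A: 1354 Ma lies in 1400–1200 Ma, so Ectasian.
B: 558 Ma lies in 635–538.8 Ma, so Ediacaran.
C: 150 Ma lies in 201.4–145 Ma, so Jurassic.
D: 490.4 Ma lies in 538.8–485.4 Ma, so Cambrian.
Oldest = 1354 Ma, youngest = 150 Ma → span 1204 Myr.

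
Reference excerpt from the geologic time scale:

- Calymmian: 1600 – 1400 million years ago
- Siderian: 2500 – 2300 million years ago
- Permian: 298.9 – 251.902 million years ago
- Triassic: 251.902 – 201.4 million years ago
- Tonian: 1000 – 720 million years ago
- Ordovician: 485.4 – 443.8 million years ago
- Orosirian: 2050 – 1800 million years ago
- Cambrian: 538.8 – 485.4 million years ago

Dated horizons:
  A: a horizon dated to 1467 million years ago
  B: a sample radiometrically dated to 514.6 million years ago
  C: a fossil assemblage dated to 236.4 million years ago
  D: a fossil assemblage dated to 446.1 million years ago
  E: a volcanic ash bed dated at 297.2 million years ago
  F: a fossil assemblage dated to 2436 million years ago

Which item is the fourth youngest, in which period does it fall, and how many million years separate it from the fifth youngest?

Sorted youngest-first by Ma: C (236.4), E (297.2), D (446.1), B (514.6), A (1467), F (2436).
The fourth youngest is B at 514.6 Ma, which lies in 538.8–485.4 Ma: the Cambrian.
The fifth youngest is A at 1467 Ma; separation = |514.6 − 1467| = 952.4 Myr.

B, in the Cambrian; 952.4 million years to A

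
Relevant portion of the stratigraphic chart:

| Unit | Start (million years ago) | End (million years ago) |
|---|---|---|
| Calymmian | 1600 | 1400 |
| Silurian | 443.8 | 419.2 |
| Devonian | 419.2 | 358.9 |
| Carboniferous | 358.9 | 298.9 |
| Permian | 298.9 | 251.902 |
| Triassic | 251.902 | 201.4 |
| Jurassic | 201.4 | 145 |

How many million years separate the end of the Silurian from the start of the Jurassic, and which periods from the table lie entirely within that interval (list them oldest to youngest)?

217.8 million years; Devonian, Carboniferous, Permian, Triassic

End of Silurian = 419.2 Ma; start of Jurassic = 201.4 Ma.
Gap = 419.2 − 201.4 = 217.8 Myr.
Periods wholly inside 419.2–201.4 Ma: Devonian (419.2–358.9), Carboniferous (358.9–298.9), Permian (298.9–251.902), Triassic (251.902–201.4).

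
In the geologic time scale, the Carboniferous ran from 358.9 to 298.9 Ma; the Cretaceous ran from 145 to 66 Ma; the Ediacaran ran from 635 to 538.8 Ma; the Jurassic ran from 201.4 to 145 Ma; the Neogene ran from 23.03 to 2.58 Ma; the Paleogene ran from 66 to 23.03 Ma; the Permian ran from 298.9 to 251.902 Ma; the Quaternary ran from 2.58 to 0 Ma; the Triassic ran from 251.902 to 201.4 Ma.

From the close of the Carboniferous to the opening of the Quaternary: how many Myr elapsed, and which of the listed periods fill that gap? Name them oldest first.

296.32 million years; Permian, Triassic, Jurassic, Cretaceous, Paleogene, Neogene

End of Carboniferous = 298.9 Ma; start of Quaternary = 2.58 Ma.
Gap = 298.9 − 2.58 = 296.32 Myr.
Periods wholly inside 298.9–2.58 Ma: Permian (298.9–251.902), Triassic (251.902–201.4), Jurassic (201.4–145), Cretaceous (145–66), Paleogene (66–23.03), Neogene (23.03–2.58).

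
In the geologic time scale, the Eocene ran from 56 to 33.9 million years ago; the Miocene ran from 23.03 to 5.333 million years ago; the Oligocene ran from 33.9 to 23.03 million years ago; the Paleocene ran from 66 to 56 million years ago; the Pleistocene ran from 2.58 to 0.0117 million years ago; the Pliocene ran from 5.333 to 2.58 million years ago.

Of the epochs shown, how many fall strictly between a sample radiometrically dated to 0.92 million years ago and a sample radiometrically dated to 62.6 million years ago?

62.6 Ma sits inside the Paleocene (66–56) and 0.92 Ma inside the Pleistocene (2.58–0.0117); neither of those is wholly between the two dates.
The listed epochs lying completely between them are Eocene, Oligocene, Miocene, Pliocene — 4 in all.

4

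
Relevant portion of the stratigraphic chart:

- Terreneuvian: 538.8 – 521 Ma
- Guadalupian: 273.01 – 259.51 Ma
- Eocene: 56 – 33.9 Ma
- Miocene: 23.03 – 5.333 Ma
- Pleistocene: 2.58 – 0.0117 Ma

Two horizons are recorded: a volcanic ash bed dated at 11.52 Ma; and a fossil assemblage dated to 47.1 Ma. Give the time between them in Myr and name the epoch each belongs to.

Elapsed time: 47.1 − 11.52 = 35.58 Myr.
11.52 Ma lies within 23.03–5.333 Ma: Miocene.
47.1 Ma lies within 56–33.9 Ma: Eocene.

35.58 million years apart; the first in the Miocene, the second in the Eocene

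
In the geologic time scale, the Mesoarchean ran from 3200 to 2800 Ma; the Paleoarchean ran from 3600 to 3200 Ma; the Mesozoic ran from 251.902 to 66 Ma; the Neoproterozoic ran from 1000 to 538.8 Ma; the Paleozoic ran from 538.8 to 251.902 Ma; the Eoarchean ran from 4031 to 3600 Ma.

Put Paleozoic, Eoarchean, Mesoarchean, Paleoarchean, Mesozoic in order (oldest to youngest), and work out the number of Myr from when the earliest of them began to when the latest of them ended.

Eoarchean, Paleoarchean, Mesoarchean, Paleozoic, Mesozoic; total span 3965 Myr

Start ages (Ma): Eoarchean 4031, Paleoarchean 3600, Mesoarchean 3200, Paleozoic 538.8, Mesozoic 251.902.
Ordered oldest to youngest: Eoarchean, Paleoarchean, Mesoarchean, Paleozoic, Mesozoic.
Span = 4031 − 66 = 3965 Myr.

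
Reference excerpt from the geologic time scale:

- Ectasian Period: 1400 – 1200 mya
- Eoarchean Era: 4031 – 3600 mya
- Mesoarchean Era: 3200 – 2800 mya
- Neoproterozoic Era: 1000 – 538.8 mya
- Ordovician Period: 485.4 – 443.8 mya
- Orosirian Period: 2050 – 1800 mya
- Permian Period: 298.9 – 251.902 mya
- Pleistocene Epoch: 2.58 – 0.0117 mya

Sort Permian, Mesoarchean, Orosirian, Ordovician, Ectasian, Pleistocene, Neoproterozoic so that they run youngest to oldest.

Read off each span (Ma): Permian 298.9–251.902; Mesoarchean 3200–2800; Orosirian 2050–1800; Ordovician 485.4–443.8; Ectasian 1400–1200; Pleistocene 2.58–0.0117; Neoproterozoic 1000–538.8.
Larger Ma is older, so oldest→youngest is Mesoarchean, Orosirian, Ectasian, Neoproterozoic, Ordovician, Permian, Pleistocene; reverse it for youngest→oldest.

Pleistocene, Permian, Ordovician, Neoproterozoic, Ectasian, Orosirian, Mesoarchean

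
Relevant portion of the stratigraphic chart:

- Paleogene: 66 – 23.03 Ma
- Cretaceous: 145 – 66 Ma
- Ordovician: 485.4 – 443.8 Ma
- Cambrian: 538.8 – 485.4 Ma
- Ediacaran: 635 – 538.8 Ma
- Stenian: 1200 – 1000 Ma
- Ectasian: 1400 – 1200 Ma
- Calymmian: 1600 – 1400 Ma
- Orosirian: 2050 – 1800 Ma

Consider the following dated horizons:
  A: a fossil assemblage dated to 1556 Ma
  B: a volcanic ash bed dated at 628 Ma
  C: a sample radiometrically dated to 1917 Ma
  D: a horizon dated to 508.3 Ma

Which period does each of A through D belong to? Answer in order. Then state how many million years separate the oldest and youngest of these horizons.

Match each age against the start–end ranges in the excerpt: A = 1556 Ma → Calymmian (1600–1400); B = 628 Ma → Ediacaran (635–538.8); C = 1917 Ma → Orosirian (2050–1800); D = 508.3 Ma → Cambrian (538.8–485.4).
The largest age is 1917 Ma and the smallest is 508.3 Ma; their difference is 1408.7 Myr.

A — Calymmian; B — Ediacaran; C — Orosirian; D — Cambrian; span 1408.7 million years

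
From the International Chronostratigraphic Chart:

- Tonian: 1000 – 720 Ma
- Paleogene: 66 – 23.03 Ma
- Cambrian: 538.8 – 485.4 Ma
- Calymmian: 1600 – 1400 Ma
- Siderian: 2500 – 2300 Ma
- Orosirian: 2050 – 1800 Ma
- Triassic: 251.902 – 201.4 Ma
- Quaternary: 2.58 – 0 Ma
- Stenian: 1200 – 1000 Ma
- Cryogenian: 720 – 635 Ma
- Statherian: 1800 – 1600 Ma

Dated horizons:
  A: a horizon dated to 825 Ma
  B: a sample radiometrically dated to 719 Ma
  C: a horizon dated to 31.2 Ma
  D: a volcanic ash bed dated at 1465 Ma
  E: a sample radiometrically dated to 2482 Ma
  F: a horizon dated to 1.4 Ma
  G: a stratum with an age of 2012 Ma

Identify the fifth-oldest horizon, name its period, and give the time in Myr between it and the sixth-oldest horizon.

Sorted oldest-first by Ma: E (2482), G (2012), D (1465), A (825), B (719), C (31.2), F (1.4).
The fifth oldest is B at 719 Ma, which lies in 720–635 Ma: the Cryogenian.
The sixth oldest is C at 31.2 Ma; separation = |719 − 31.2| = 687.8 Myr.

B, in the Cryogenian; 687.8 million years to C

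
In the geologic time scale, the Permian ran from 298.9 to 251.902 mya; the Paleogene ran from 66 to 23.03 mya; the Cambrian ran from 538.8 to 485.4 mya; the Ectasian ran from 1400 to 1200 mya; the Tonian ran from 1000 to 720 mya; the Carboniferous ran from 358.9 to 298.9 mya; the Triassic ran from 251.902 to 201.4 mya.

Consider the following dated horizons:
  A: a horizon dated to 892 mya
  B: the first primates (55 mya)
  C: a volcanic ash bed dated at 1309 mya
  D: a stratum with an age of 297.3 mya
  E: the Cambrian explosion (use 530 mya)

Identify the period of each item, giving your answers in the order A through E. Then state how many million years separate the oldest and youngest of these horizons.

Match each age against the start–end ranges in the excerpt: A = 892 Ma → Tonian (1000–720); B = 55 Ma → Paleogene (66–23.03); C = 1309 Ma → Ectasian (1400–1200); D = 297.3 Ma → Permian (298.9–251.902); E = 530 Ma → Cambrian (538.8–485.4).
The largest age is 1309 Ma and the smallest is 55 Ma; their difference is 1254 Myr.

A — Tonian; B — Paleogene; C — Ectasian; D — Permian; E — Cambrian; span 1254 million years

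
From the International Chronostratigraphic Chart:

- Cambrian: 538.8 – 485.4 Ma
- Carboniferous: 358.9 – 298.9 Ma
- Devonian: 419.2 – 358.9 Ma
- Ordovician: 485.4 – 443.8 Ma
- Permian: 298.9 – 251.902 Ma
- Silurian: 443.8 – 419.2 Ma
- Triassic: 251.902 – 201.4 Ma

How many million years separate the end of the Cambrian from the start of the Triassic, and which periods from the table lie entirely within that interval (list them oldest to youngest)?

The Cambrian closes at 485.4 Ma and the Triassic opens at 251.902 Ma, so the interval is 485.4 − 251.902 = 233.498 Myr.
A period fits inside if it starts at or after 485.4 Ma and ends at or before 251.902 Ma; oldest first that gives Ordovician, Silurian, Devonian, Carboniferous, Permian.

233.498 million years; Ordovician, Silurian, Devonian, Carboniferous, Permian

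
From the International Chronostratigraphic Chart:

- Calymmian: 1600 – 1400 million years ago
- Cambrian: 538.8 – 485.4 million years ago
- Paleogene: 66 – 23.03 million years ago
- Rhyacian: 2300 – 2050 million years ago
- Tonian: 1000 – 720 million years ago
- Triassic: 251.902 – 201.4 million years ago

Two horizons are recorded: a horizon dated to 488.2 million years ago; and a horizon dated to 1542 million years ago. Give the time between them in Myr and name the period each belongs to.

Elapsed time: 1542 − 488.2 = 1053.8 Myr.
488.2 Ma lies within 538.8–485.4 Ma: Cambrian.
1542 Ma lies within 1600–1400 Ma: Calymmian.

1053.8 million years apart; the first in the Cambrian, the second in the Calymmian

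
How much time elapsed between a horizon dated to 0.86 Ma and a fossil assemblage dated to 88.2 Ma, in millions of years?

88.2 − 0.86 = 87.34 million years.

87.34 million years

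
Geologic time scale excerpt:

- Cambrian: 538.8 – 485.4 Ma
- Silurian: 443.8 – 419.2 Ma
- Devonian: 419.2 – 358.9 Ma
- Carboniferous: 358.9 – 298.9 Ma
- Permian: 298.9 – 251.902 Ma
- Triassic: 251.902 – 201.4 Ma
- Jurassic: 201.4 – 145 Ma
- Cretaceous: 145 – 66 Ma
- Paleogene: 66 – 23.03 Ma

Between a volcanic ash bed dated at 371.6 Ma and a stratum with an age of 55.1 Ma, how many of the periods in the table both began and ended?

5

371.6 Ma sits inside the Devonian (419.2–358.9) and 55.1 Ma inside the Paleogene (66–23.03); neither of those is wholly between the two dates.
The listed periods lying completely between them are Carboniferous, Permian, Triassic, Jurassic, Cretaceous — 5 in all.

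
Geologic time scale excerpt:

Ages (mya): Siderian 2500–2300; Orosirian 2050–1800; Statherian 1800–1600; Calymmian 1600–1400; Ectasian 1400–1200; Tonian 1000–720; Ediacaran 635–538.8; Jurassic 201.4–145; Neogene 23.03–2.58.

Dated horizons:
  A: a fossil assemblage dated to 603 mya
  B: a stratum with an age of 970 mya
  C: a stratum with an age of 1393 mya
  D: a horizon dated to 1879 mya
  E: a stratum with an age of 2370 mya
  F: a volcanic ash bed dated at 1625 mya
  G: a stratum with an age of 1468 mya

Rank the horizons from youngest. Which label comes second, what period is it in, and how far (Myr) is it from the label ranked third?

Smaller Ma means younger, so youngest first: A 603 < B 970 < C 1393 < G 1468 < F 1625 < D 1879 < E 2370.
Counting 2 along gives B (970 Ma); the excerpt puts that inside the Tonian, 1000–720 Ma.
Next in line is C (1393 Ma), and 1393 − 970 = 423 Myr.

B, in the Tonian; 423 million years to C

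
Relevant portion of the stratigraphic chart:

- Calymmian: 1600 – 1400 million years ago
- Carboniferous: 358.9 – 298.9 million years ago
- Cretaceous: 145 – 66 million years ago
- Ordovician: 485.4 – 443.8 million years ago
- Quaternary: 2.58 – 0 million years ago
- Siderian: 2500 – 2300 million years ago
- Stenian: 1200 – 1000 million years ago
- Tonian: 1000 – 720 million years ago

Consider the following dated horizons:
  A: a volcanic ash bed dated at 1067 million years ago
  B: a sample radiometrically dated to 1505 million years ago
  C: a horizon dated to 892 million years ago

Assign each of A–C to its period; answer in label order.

A: 1067 Ma lies in 1200–1000 Ma, so Stenian.
B: 1505 Ma lies in 1600–1400 Ma, so Calymmian.
C: 892 Ma lies in 1000–720 Ma, so Tonian.

A — Stenian; B — Calymmian; C — Tonian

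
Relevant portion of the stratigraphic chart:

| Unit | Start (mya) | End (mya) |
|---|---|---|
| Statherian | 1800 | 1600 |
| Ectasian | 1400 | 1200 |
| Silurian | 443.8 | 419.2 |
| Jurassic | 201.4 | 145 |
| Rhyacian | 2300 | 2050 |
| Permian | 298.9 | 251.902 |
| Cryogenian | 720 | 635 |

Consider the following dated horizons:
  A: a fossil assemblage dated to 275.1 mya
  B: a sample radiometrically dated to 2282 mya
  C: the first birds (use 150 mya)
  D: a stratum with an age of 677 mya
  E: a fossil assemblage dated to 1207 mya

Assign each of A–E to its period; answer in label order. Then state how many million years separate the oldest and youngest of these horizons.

A — Permian; B — Rhyacian; C — Jurassic; D — Cryogenian; E — Ectasian; span 2132 million years

Match each age against the start–end ranges in the excerpt: A = 275.1 Ma → Permian (298.9–251.902); B = 2282 Ma → Rhyacian (2300–2050); C = 150 Ma → Jurassic (201.4–145); D = 677 Ma → Cryogenian (720–635); E = 1207 Ma → Ectasian (1400–1200).
The largest age is 2282 Ma and the smallest is 150 Ma; their difference is 2132 Myr.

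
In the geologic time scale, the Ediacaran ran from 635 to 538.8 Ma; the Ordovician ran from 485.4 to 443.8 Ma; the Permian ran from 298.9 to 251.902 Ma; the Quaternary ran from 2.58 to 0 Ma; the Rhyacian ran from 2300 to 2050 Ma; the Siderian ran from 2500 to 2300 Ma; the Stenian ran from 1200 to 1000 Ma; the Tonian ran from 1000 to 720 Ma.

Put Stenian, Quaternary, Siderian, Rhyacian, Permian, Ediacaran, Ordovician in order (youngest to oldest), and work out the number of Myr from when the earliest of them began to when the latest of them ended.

Quaternary, Permian, Ordovician, Ediacaran, Stenian, Rhyacian, Siderian; total span 2500 Myr

From the excerpt: Stenian 1200–1000; Quaternary 2.58–0; Siderian 2500–2300; Rhyacian 2300–2050; Permian 298.9–251.902; Ediacaran 635–538.8; Ordovician 485.4–443.8 (Ma).
Larger Ma is earlier, so the oldest is Siderian and the youngest is Quaternary; youngest to oldest: Quaternary, Permian, Ordovician, Ediacaran, Stenian, Rhyacian, Siderian.
Oldest start 2500 minus youngest end 0 gives 2500 Myr overall.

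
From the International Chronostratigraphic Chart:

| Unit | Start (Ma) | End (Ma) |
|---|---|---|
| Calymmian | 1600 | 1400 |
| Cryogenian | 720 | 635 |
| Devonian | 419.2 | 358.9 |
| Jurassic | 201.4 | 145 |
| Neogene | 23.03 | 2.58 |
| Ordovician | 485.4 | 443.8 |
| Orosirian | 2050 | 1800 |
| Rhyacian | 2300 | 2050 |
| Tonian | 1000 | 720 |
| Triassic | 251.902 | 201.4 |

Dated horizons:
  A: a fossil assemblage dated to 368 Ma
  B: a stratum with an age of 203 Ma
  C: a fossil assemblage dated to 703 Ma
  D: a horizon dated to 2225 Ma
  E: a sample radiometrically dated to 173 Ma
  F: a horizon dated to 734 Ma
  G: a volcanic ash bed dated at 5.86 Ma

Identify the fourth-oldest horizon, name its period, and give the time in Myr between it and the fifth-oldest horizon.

Sorted oldest-first by Ma: D (2225), F (734), C (703), A (368), B (203), E (173), G (5.86).
The fourth oldest is A at 368 Ma, which lies in 419.2–358.9 Ma: the Devonian.
The fifth oldest is B at 203 Ma; separation = |368 − 203| = 165 Myr.

A, in the Devonian; 165 million years to B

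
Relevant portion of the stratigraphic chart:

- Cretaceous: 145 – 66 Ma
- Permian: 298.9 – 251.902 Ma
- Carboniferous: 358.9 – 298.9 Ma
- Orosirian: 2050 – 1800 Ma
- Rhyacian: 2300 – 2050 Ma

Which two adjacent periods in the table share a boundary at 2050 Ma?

Rhyacian and Orosirian

The Rhyacian ends at 2050 Ma and the Orosirian begins at 2050 Ma, so they share that boundary.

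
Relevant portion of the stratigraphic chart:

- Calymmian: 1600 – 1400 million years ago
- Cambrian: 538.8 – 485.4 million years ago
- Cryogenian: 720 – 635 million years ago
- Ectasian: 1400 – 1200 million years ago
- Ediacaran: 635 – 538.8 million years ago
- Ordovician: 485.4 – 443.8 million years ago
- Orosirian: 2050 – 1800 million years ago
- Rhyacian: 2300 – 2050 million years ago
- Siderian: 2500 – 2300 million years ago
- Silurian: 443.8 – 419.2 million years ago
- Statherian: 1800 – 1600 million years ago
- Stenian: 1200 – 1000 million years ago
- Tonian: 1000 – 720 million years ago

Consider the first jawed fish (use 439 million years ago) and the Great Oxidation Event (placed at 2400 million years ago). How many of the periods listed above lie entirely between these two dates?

11

2400 Ma sits inside the Siderian (2500–2300) and 439 Ma inside the Silurian (443.8–419.2); neither of those is wholly between the two dates.
The listed periods lying completely between them are Rhyacian, Orosirian, Statherian, Calymmian, Ectasian, Stenian, Tonian, Cryogenian, Ediacaran, Cambrian, Ordovician — 11 in all.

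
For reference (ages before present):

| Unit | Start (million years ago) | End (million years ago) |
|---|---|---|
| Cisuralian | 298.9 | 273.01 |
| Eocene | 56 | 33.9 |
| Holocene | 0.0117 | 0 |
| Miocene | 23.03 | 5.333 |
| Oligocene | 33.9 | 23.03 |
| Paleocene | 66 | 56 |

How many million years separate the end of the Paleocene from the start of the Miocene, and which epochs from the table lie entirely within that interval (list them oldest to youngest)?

32.97 million years; Eocene, Oligocene

End of Paleocene = 56 Ma; start of Miocene = 23.03 Ma.
Gap = 56 − 23.03 = 32.97 Myr.
Epochs wholly inside 56–23.03 Ma: Eocene (56–33.9), Oligocene (33.9–23.03).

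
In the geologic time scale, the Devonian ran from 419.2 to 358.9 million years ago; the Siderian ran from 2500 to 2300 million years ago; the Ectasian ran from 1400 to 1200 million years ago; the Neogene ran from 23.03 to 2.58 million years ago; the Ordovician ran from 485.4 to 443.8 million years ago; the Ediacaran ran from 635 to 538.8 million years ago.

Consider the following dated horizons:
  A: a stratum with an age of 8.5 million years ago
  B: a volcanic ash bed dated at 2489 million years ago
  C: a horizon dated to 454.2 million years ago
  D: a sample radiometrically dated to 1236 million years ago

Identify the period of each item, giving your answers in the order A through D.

Match each age against the start–end ranges in the excerpt: A = 8.5 Ma → Neogene (23.03–2.58); B = 2489 Ma → Siderian (2500–2300); C = 454.2 Ma → Ordovician (485.4–443.8); D = 1236 Ma → Ectasian (1400–1200).

A — Neogene; B — Siderian; C — Ordovician; D — Ectasian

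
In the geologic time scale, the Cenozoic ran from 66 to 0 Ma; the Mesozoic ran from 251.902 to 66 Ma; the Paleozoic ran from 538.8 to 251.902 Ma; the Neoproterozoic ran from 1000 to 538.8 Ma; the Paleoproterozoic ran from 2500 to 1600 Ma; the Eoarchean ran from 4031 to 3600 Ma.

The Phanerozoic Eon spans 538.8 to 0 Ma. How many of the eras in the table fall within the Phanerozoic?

Eras inside 538.8–0 Ma: Paleozoic, Mesozoic, Cenozoic — 3 in total.

3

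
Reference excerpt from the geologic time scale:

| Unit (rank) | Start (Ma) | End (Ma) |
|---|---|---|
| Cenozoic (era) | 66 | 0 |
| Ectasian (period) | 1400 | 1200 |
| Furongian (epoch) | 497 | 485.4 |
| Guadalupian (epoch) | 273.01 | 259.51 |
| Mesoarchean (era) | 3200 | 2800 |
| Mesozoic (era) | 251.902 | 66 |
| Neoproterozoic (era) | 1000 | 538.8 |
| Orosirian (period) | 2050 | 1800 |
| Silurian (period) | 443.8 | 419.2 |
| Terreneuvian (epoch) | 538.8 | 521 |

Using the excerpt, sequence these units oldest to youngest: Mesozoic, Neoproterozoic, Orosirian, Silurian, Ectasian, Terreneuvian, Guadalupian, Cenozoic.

Sorting by start age (descending Ma, since larger Ma = older): Orosirian began 2050, Ectasian began 1400, Neoproterozoic began 1000, Terreneuvian began 538.8, Silurian began 443.8, Guadalupian began 273.01, Mesozoic began 251.902, Cenozoic began 66.

Orosirian, Ectasian, Neoproterozoic, Terreneuvian, Silurian, Guadalupian, Mesozoic, Cenozoic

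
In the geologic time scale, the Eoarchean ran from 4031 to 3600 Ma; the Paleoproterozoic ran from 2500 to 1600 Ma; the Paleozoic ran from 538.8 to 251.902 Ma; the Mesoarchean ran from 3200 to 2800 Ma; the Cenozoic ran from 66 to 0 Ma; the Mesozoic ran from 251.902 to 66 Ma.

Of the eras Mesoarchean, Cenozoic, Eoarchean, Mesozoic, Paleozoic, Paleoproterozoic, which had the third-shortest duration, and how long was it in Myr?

Start − end for each: Mesoarchean 3200 − 2800 = 400; Cenozoic 66 − 0 = 66; Eoarchean 4031 − 3600 = 431; Mesozoic 251.902 − 66 = 185.902; Paleozoic 538.8 − 251.902 = 286.898; Paleoproterozoic 2500 − 1600 = 900.
Ranking these from shortest: Cenozoic < Mesozoic < Paleozoic < Mesoarchean < Eoarchean < Paleoproterozoic.
Position 3 in that ranking is Paleozoic, which lasted 286.898 Myr.

Paleozoic, 286.898 million years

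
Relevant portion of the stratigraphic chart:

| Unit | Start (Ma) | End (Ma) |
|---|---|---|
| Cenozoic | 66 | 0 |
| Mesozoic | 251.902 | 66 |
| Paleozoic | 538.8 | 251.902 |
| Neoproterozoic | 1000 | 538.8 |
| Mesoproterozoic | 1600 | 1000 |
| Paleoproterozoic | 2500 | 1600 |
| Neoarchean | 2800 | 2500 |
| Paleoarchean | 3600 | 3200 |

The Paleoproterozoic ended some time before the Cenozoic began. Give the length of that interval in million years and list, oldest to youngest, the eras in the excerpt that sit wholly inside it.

The Paleoproterozoic closes at 1600 Ma and the Cenozoic opens at 66 Ma, so the interval is 1600 − 66 = 1534 Myr.
An era fits inside if it starts at or after 1600 Ma and ends at or before 66 Ma; oldest first that gives Mesoproterozoic, Neoproterozoic, Paleozoic, Mesozoic.

1534 million years; Mesoproterozoic, Neoproterozoic, Paleozoic, Mesozoic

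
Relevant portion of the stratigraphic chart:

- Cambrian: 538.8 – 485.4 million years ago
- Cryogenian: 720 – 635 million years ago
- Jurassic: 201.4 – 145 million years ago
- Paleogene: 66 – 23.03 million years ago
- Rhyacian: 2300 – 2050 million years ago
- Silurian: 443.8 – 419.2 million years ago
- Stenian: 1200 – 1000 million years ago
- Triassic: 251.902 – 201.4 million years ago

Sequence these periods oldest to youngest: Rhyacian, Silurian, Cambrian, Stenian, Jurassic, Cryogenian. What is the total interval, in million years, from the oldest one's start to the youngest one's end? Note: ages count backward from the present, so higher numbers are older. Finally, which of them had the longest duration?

Rhyacian → Stenian → Cryogenian → Cambrian → Silurian → Jurassic; total span 2155 Myr; longest is Rhyacian

Start ages (Ma): Rhyacian 2300, Stenian 1200, Cryogenian 720, Cambrian 538.8, Silurian 443.8, Jurassic 201.4.
Ordered oldest to youngest: Rhyacian, Stenian, Cryogenian, Cambrian, Silurian, Jurassic.
Span = 2300 − 145 = 2155 Myr.
Durations: Stenian 200, Silurian 24.6, Cambrian 53.4, Rhyacian 250, Jurassic 56.4, Cryogenian 85 → longest is Rhyacian (250 Myr).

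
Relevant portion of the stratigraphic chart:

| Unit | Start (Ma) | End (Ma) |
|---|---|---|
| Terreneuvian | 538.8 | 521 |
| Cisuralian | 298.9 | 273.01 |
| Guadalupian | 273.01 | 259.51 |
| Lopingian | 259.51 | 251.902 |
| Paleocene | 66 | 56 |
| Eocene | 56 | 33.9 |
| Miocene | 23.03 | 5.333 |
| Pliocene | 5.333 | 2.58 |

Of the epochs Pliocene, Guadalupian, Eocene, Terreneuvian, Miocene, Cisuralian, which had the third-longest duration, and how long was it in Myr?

Terreneuvian, 17.8 million years

Durations: Pliocene 2.753; Guadalupian 13.5; Eocene 22.1; Terreneuvian 17.8; Miocene 17.697; Cisuralian 25.89 Myr.
Sorted longest-first: Cisuralian (25.89), Eocene (22.1), Terreneuvian (17.8), Miocene (17.697), Guadalupian (13.5), Pliocene (2.753).
The third longest is Terreneuvian at 17.8 Myr.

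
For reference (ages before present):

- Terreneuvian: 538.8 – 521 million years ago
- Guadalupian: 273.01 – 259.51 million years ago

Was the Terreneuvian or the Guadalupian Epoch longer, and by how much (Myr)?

Terreneuvian: 538.8 − 521 = 17.8 Myr.
Guadalupian: 273.01 − 259.51 = 13.5 Myr.
Difference: 17.8 − 13.5 = 4.3 Myr, so the Terreneuvian was longer.

Terreneuvian, by 4.3 million years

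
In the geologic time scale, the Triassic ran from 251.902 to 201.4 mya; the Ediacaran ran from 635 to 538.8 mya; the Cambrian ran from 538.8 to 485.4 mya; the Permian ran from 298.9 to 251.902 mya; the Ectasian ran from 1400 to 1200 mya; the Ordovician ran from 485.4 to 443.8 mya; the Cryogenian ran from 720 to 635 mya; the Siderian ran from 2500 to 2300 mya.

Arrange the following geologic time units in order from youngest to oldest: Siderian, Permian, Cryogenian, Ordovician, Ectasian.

Permian → Ordovician → Cryogenian → Ectasian → Siderian

Read off each span (Ma): Siderian 2500–2300; Permian 298.9–251.902; Cryogenian 720–635; Ordovician 485.4–443.8; Ectasian 1400–1200.
Larger Ma is older, so oldest→youngest is Siderian, Ectasian, Cryogenian, Ordovician, Permian; reverse it for youngest→oldest.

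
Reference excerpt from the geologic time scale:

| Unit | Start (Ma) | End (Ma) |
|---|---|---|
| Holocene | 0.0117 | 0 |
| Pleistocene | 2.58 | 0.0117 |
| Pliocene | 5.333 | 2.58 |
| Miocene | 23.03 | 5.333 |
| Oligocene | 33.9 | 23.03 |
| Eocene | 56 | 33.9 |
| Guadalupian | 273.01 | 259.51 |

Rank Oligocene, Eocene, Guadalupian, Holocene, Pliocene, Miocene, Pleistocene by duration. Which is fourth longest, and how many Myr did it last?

Oligocene, 10.87 million years

Start − end for each: Oligocene 33.9 − 23.03 = 10.87; Eocene 56 − 33.9 = 22.1; Guadalupian 273.01 − 259.51 = 13.5; Holocene 0.0117 − 0 = 0.0117; Pliocene 5.333 − 2.58 = 2.753; Miocene 23.03 − 5.333 = 17.697; Pleistocene 2.58 − 0.0117 = 2.5683.
Ranking these from longest: Eocene > Miocene > Guadalupian > Oligocene > Pliocene > Pleistocene > Holocene.
Position 4 in that ranking is Oligocene, which lasted 10.87 Myr.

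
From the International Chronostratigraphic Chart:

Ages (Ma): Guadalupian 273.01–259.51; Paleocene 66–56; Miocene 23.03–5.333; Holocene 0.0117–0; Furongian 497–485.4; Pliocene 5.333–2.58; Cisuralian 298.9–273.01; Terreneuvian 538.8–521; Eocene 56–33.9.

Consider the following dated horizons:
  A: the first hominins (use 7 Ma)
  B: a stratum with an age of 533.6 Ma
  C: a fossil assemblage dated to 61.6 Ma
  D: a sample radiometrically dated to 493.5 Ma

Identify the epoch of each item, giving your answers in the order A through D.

A — Miocene; B — Terreneuvian; C — Paleocene; D — Furongian

Match each age against the start–end ranges in the excerpt: A = 7 Ma → Miocene (23.03–5.333); B = 533.6 Ma → Terreneuvian (538.8–521); C = 61.6 Ma → Paleocene (66–56); D = 493.5 Ma → Furongian (497–485.4).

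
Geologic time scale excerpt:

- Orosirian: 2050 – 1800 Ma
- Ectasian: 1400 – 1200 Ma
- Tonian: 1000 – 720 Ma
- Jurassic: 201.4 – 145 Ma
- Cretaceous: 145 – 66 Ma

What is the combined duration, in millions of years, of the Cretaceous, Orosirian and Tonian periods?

609 million years

Each duration: Cretaceous = 79; Orosirian = 250; Tonian = 280.
Sum: 79 + 250 + 280 = 609 Myr.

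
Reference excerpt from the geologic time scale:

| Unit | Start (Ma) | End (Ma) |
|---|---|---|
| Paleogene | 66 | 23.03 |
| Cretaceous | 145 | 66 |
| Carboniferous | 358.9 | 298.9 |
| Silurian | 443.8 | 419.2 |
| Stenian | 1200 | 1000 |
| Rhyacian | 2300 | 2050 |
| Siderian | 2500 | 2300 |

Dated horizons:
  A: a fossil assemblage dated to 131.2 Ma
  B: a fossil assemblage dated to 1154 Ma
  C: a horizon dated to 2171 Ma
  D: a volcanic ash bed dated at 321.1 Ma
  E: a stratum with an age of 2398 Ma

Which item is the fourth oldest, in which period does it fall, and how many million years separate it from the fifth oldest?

Sorted oldest-first by Ma: E (2398), C (2171), B (1154), D (321.1), A (131.2).
The fourth oldest is D at 321.1 Ma, which lies in 358.9–298.9 Ma: the Carboniferous.
The fifth oldest is A at 131.2 Ma; separation = |321.1 − 131.2| = 189.9 Myr.

D, in the Carboniferous; 189.9 million years to A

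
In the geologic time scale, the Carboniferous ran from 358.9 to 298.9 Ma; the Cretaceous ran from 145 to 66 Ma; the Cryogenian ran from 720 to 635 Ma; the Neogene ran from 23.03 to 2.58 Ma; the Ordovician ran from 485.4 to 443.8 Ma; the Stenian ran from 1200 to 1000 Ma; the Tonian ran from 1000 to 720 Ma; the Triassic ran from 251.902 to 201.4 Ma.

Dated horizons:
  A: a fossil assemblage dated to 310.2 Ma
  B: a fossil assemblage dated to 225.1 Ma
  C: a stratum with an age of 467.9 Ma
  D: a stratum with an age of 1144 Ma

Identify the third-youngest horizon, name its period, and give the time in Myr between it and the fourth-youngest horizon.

Smaller Ma means younger, so youngest first: B 225.1 < A 310.2 < C 467.9 < D 1144.
Counting 3 along gives C (467.9 Ma); the excerpt puts that inside the Ordovician, 485.4–443.8 Ma.
Next in line is D (1144 Ma), and 1144 − 467.9 = 676.1 Myr.

C, in the Ordovician; 676.1 million years to D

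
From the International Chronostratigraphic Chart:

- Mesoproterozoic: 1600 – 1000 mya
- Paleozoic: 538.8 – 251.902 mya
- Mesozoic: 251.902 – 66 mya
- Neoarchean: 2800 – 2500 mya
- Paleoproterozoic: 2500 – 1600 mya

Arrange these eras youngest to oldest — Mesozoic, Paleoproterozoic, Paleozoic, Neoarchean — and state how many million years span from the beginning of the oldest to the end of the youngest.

Mesozoic → Paleozoic → Paleoproterozoic → Neoarchean; total span 2734 Myr

From the excerpt: Mesozoic 251.902–66; Paleoproterozoic 2500–1600; Paleozoic 538.8–251.902; Neoarchean 2800–2500 (Ma).
Larger Ma is earlier, so the oldest is Neoarchean and the youngest is Mesozoic; youngest to oldest: Mesozoic, Paleozoic, Paleoproterozoic, Neoarchean.
Oldest start 2800 minus youngest end 66 gives 2734 Myr overall.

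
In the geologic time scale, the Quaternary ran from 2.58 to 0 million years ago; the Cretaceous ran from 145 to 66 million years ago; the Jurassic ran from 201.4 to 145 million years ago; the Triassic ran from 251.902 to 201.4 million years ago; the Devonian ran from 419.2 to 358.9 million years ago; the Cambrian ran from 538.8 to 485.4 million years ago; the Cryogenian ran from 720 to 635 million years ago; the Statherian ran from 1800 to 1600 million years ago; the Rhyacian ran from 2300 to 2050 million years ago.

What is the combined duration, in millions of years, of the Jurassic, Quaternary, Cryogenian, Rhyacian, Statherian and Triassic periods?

Each duration: Jurassic = 56.4; Quaternary = 2.58; Cryogenian = 85; Rhyacian = 250; Statherian = 200; Triassic = 50.502.
Sum: 56.4 + 2.58 + 85 + 250 + 200 + 50.502 = 644.482 Myr.

644.482 million years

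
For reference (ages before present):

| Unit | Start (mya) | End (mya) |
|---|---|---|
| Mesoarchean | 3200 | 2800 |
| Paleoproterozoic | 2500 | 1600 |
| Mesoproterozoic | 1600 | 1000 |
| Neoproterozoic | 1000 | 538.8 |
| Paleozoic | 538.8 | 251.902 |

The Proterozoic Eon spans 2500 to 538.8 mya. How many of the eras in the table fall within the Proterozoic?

3

Eras inside 2500–538.8 Ma: Paleoproterozoic, Mesoproterozoic, Neoproterozoic — 3 in total.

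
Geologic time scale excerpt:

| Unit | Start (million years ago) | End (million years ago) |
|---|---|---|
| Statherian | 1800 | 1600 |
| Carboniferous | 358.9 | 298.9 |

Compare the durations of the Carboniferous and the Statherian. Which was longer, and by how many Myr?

Carboniferous: 358.9 − 298.9 = 60 Myr.
Statherian: 1800 − 1600 = 200 Myr.
Difference: 200 − 60 = 140 Myr, so the Statherian was longer.

Statherian, by 140 million years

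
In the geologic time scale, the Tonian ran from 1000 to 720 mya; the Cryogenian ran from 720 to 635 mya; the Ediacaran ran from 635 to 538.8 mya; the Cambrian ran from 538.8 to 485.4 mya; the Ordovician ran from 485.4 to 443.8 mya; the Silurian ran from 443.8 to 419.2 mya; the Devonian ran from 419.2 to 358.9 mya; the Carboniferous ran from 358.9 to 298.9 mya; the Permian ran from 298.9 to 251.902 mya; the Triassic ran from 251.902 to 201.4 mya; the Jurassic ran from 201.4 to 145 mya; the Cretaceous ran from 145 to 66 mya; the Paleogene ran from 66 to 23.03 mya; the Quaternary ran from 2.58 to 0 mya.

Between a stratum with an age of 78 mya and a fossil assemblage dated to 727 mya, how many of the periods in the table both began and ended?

10

The older date is 727 Ma and the younger is 78 Ma.
Periods with start < 727 and end > 78 Ma: Cryogenian (720–635), Ediacaran (635–538.8), Cambrian (538.8–485.4), Ordovician (485.4–443.8), Silurian (443.8–419.2), Devonian (419.2–358.9), Carboniferous (358.9–298.9), Permian (298.9–251.902), Triassic (251.902–201.4), Jurassic (201.4–145).
That is 10 complete periods.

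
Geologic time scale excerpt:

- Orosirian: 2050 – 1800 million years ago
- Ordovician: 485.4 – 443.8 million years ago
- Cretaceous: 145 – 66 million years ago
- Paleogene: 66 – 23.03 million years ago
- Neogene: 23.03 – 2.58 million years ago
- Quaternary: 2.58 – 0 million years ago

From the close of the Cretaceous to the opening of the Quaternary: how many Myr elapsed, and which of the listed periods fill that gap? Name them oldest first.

End of Cretaceous = 66 Ma; start of Quaternary = 2.58 Ma.
Gap = 66 − 2.58 = 63.42 Myr.
Periods wholly inside 66–2.58 Ma: Paleogene (66–23.03), Neogene (23.03–2.58).

63.42 million years; Paleogene, Neogene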